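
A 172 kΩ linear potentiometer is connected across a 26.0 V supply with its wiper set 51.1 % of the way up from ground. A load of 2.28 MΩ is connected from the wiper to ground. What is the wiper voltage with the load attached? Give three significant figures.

The wiper splits the pot into (1−α)R = 84.11 kΩ above and αR = 87.89 kΩ below.
Lower section ‖ load = 84.63 kΩ.
V_wiper = 26.0 × 84.63/(84.11 + 84.63) = 13.0 V.

V ≈ 13.0 V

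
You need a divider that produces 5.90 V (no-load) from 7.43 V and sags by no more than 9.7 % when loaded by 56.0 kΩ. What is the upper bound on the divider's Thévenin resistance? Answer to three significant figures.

R_th ≤ 6.02 kΩ

Loading drop = R_th/(R_th + R_L) ≤ 0.0970, so R_th ≤ R_L · ε/(1−ε) = 56.0 kΩ × 0.0970/0.9030 = 6.02 kΩ.
(Any R1, R2 with R2/(R1+R2) = 0.794 and R1‖R2 ≤ 6.02 kΩ will meet the spec.)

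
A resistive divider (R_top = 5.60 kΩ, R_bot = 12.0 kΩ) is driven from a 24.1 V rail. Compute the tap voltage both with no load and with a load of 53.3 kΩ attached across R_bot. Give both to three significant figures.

Unloaded: 16.4 V; loaded: 15.3 V

Open-circuit: V = 24.1 × 12.0/(5.60 + 12.0) = 16.4 V.
With the load, R_bot becomes R_bot‖R_L = 9.795 kΩ, so V = 24.1 × 9.795/15.39 = 15.3 V.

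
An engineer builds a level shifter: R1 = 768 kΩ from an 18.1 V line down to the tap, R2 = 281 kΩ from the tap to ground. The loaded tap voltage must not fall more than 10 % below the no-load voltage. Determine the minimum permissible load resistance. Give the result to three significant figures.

R_L(min) ≈ 1.85 MΩ

Output resistance R_th = R1‖R2 = (768 × 281)/1049 = 205.7 kΩ.
The fractional drop is R_th/(R_th + R_L); requiring this ≤ 0.100 gives R_L ≥ R_th(1/0.100 − 1) = 205.7 × 9.000 = 1.85 MΩ.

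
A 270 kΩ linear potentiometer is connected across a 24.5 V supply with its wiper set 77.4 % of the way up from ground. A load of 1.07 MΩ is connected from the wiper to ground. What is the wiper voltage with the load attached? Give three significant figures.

V ≈ 18.2 V

The wiper splits the pot into (1−α)R = 61.02 kΩ above and αR = 209.0 kΩ below.
Lower section ‖ load = 174.8 kΩ.
V_wiper = 24.5 × 174.8/(61.02 + 174.8) = 18.2 V.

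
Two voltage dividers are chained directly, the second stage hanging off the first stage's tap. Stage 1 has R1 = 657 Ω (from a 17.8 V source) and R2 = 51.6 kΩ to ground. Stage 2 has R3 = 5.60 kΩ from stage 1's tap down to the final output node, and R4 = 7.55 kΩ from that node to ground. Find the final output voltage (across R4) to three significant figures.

Stage 2 presents R3+R4 = 13150 Ω as a load on stage 1's tap.
Stage 1's lower leg becomes R2‖(R3+R4) = 10480 Ω, so V_mid = 17.8 × 10480/11140 = 16.75 V.
Stage 2 is itself unloaded: V_out = V_mid × R4/(R3+R4) = 16.75 × 7550/13150 = 9.62 V.

V_out ≈ 9.62 V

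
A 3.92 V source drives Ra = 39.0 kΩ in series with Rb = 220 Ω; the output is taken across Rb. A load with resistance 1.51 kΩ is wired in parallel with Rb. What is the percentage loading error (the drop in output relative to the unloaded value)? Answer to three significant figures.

12.7 %

The divider's output (Thévenin) resistance is Ra‖Rb = 218.8 Ω.
Fractional drop under load = R_th/(R_th + R_L) = 218.8 / (218.8 + 1510) = 0.1265.
So the output falls by 12.7 %.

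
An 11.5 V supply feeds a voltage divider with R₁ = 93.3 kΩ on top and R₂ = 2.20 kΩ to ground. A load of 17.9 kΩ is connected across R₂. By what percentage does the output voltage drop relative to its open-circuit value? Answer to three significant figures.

10.7 %

Unloaded V = 11.5 × 2.20/95.50 = 0.26492 V.
Loaded: R₂‖R_L = 1.959 kΩ, giving V = 11.5 × 1.959/95.26 = 0.23652 V.
Drop = (0.26492 − 0.23652) / 0.26492 = 10.7 %.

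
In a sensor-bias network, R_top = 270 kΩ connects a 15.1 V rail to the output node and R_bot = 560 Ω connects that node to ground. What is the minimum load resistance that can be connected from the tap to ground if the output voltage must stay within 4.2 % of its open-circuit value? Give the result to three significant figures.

Output resistance R_th = R_top‖R_bot = (270000 × 560)/270600 = 558.8 Ω.
The fractional drop is R_th/(R_th + R_L); requiring this ≤ 0.0420 gives R_L ≥ R_th(1/0.0420 − 1) = 558.8 × 22.81 = 12.7 kΩ.

R_L(min) ≈ 12.7 kΩ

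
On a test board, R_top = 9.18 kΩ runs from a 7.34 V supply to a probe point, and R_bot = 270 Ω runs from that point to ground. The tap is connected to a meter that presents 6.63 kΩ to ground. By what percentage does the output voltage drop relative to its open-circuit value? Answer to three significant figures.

3.81 %

The divider's output (Thévenin) resistance is R_top‖R_bot = 262.3 Ω.
Fractional drop under load = R_th/(R_th + R_L) = 262.3 / (262.3 + 6630) = 0.03805.
So the output falls by 3.81 %.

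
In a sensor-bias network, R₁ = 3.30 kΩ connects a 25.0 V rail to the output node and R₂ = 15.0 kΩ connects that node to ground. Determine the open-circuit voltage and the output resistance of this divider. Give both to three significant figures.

V_th is the open-circuit tap voltage: 25.0 × 15.0/(3.30 + 15.0) = 20.5 V.
With the supply zeroed, R₁ and R₂ appear in parallel from the tap: R_th = R₁‖R₂ = (3.30 × 15.0)/18.30 = 2.70 kΩ.

V_th = 20.5 V, R_th = 2.70 kΩ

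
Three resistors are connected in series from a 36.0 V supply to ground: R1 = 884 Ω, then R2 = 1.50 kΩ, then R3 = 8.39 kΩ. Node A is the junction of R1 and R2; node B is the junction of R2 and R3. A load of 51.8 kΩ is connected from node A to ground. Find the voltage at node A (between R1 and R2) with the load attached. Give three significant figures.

V ≈ 32.5 V

Below node A the series string R2+R3 = 9890 Ω sits in parallel with the 51800 Ω load: 8304 Ω.
V_A = 36.0 × 8304/(884 + 8304) = 32.5 V.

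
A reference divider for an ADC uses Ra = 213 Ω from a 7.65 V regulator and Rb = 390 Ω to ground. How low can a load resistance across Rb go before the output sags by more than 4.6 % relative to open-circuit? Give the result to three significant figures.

R_L(min) ≈ 2.86 kΩ

Output resistance R_th = Ra‖Rb = (213 × 390)/603.0 = 137.8 Ω.
The fractional drop is R_th/(R_th + R_L); requiring this ≤ 0.0460 gives R_L ≥ R_th(1/0.0460 − 1) = 137.8 × 20.74 = 2.86 kΩ.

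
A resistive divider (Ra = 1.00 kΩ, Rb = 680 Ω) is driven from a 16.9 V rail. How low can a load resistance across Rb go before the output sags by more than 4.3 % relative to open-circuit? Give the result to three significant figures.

R_L(min) ≈ 9.01 kΩ

Output resistance R_th = Ra‖Rb = (1000 × 680)/1680 = 404.8 Ω.
The fractional drop is R_th/(R_th + R_L); requiring this ≤ 0.0430 gives R_L ≥ R_th(1/0.0430 − 1) = 404.8 × 22.26 = 9.01 kΩ.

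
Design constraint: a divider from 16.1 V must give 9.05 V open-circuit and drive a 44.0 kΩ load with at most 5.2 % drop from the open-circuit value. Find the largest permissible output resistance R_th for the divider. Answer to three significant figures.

R_th ≤ 2.41 kΩ

Loading drop = R_th/(R_th + R_L) ≤ 0.0520, so R_th ≤ R_L · ε/(1−ε) = 44.0 kΩ × 0.0520/0.9480 = 2.41 kΩ.
(Any R1, R2 with R2/(R1+R2) = 0.562 and R1‖R2 ≤ 2.41 kΩ will meet the spec.)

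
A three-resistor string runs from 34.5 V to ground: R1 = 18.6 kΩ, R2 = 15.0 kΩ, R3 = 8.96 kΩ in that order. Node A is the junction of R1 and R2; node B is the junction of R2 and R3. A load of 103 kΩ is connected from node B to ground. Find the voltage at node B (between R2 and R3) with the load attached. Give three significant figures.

At node B, R3 is in parallel with the load: R3‖R_L = 8.243 kΩ.
Below node A the resistance is R2 + (R3‖R_L) = 23.24 kΩ, so V_A = 34.5 × 23.24/41.84 = 19.16 V.
Then V_B = V_A × (R3‖R_L)/(R2 + R3‖R_L) = 19.16 × 8.243/23.24 = 6.80 V.

V ≈ 6.80 V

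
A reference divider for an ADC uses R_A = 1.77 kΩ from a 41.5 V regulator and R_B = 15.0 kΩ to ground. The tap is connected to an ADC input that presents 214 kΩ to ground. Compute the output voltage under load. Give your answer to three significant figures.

V_out ≈ 36.8 V

The load sits in parallel with R_B: R_B‖R_L = (15.0 × 214) / (15.0 + 214) = 14.02 kΩ.
V_out = 41.5 × 14.02 / (1.77 + 14.02) = 41.5 × 14.02/15.79 = 36.8 V.
(Unloaded it would have been 37.1 V.)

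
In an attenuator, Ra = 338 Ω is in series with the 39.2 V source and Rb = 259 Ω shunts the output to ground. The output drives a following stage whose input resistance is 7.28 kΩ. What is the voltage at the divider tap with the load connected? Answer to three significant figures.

The load sits in parallel with Rb: Rb‖R_L = (259 × 7280) / (259 + 7280) = 250.1 Ω.
V_out = 39.2 × 250.1 / (338 + 250.1) = 39.2 × 250.1/588.1 = 16.7 V.

V_out ≈ 16.7 V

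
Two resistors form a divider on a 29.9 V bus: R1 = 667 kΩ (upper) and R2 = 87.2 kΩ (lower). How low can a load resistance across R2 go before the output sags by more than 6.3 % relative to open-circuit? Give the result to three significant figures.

Output resistance R_th = R1‖R2 = (667 × 87.2)/754.2 = 77.12 kΩ.
The fractional drop is R_th/(R_th + R_L); requiring this ≤ 0.0630 gives R_L ≥ R_th(1/0.0630 − 1) = 77.12 × 14.87 = 1.15 MΩ.

R_L(min) ≈ 1.15 MΩ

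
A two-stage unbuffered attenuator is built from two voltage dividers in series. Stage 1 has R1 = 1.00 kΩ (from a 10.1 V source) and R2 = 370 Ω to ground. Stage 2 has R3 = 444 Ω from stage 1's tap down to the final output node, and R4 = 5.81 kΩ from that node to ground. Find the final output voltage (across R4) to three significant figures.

V_out ≈ 2.43 V

Stage 2 presents R3+R4 = 6254 Ω as a load on stage 1's tap.
Stage 1's lower leg becomes R2‖(R3+R4) = 349.3 Ω, so V_mid = 10.1 × 349.3/1349 = 2.615 V.
Stage 2 is itself unloaded: V_out = V_mid × R4/(R3+R4) = 2.615 × 5810/6254 = 2.43 V.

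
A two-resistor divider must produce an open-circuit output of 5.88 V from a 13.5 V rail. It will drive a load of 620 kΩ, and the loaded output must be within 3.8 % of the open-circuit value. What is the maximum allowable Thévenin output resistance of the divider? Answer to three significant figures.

R_th ≤ 24.5 kΩ

Loading drop = R_th/(R_th + R_L) ≤ 0.0380, so R_th ≤ R_L · ε/(1−ε) = 620 kΩ × 0.0380/0.9620 = 24.5 kΩ.
(Any R1, R2 with R2/(R1+R2) = 0.436 and R1‖R2 ≤ 24.5 kΩ will meet the spec.)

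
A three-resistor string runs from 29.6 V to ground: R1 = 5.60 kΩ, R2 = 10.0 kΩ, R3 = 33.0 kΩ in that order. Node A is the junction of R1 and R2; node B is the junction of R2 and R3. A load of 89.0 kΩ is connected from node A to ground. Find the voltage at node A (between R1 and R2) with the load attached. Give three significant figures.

V ≈ 24.8 V

Below node A the series string R2+R3 = 43.00 kΩ sits in parallel with the 89.0 kΩ load: 28.99 kΩ.
V_A = 29.6 × 28.99/(5.60 + 28.99) = 24.8 V.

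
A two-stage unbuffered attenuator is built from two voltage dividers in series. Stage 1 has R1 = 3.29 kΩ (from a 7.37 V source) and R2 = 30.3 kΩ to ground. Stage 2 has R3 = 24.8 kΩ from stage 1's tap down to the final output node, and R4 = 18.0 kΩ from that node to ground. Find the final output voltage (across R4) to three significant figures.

Stage 2 presents R3+R4 = 42.80 kΩ as a load on stage 1's tap.
Stage 1's lower leg becomes R2‖(R3+R4) = 17.74 kΩ, so V_mid = 7.37 × 17.74/21.03 = 6.217 V.
Stage 2 is itself unloaded: V_out = V_mid × R4/(R3+R4) = 6.217 × 18.0/42.80 = 2.61 V.

V_out ≈ 2.61 V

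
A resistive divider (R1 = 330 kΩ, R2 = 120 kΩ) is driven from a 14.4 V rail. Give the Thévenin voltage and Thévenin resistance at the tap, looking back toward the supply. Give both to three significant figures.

V_th = 3.84 V, R_th = 88.0 kΩ

V_th is the open-circuit tap voltage: 14.4 × 120/(330 + 120) = 3.84 V.
With the supply zeroed, R1 and R2 appear in parallel from the tap: R_th = R1‖R2 = (330 × 120)/450.0 = 88.0 kΩ.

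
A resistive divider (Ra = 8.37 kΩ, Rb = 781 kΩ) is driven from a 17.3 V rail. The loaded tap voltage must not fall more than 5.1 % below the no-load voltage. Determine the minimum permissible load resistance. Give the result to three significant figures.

R_L(min) ≈ 154 kΩ

Output resistance R_th = Ra‖Rb = (8.37 × 781)/789.4 = 8.281 kΩ.
The fractional drop is R_th/(R_th + R_L); requiring this ≤ 0.0510 gives R_L ≥ R_th(1/0.0510 − 1) = 8.281 × 18.61 = 154 kΩ.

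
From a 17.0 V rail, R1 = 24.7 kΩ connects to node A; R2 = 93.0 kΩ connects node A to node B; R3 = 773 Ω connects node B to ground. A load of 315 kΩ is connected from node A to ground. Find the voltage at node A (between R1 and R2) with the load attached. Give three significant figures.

V ≈ 12.7 V

Below node A the series string R2+R3 = 93770 Ω sits in parallel with the 315000 Ω load: 72260 Ω.
V_A = 17.0 × 72260/(24700 + 72260) = 12.7 V.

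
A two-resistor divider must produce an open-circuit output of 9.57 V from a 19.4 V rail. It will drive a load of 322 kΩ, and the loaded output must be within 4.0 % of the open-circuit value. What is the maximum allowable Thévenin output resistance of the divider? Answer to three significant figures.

Loading drop = R_th/(R_th + R_L) ≤ 0.0400, so R_th ≤ R_L · ε/(1−ε) = 322 kΩ × 0.0400/0.9600 = 13.4 kΩ.
(Any R1, R2 with R2/(R1+R2) = 0.493 and R1‖R2 ≤ 13.4 kΩ will meet the spec.)

R_th ≤ 13.4 kΩ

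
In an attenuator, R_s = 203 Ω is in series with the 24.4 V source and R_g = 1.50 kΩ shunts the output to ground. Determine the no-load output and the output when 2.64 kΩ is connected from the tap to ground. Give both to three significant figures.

Open-circuit: V = 24.4 × 1500/(203 + 1500) = 21.5 V.
With the load, R_g becomes R_g‖R_L = 956.5 Ω, so V = 24.4 × 956.5/1160 = 20.1 V.

Unloaded: 21.5 V; loaded: 20.1 V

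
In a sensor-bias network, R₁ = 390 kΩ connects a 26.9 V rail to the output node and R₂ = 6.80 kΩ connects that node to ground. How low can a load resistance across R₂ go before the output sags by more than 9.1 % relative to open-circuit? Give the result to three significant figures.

R_L(min) ≈ 66.8 kΩ

Output resistance R_th = R₁‖R₂ = (390 × 6.80)/396.8 = 6.683 kΩ.
The fractional drop is R_th/(R_th + R_L); requiring this ≤ 0.0910 gives R_L ≥ R_th(1/0.0910 − 1) = 6.683 × 9.989 = 66.8 kΩ.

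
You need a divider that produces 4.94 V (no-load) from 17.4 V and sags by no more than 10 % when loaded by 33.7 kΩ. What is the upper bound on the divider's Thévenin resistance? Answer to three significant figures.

Loading drop = R_th/(R_th + R_L) ≤ 0.100, so R_th ≤ R_L · ε/(1−ε) = 33.7 kΩ × 0.100/0.9000 = 3.74 kΩ.

R_th ≤ 3.74 kΩ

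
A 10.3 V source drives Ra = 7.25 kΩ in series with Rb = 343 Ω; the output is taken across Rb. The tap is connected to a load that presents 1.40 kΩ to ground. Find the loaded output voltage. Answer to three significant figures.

The load sits in parallel with Rb: Rb‖R_L = (343 × 1400) / (343 + 1400) = 275.5 Ω.
V_out = 10.3 × 275.5 / (7250 + 275.5) = 10.3 × 275.5/7526 = 0.377 V.
(Unloaded it would have been 0.465 V.)

V_out ≈ 0.377 V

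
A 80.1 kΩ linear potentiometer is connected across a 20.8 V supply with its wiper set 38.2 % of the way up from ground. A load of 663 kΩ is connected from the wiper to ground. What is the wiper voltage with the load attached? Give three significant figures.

The wiper splits the pot into (1−α)R = 49.50 kΩ above and αR = 30.60 kΩ below.
Lower section ‖ load = 29.25 kΩ.
V_wiper = 20.8 × 29.25/(49.50 + 29.25) = 7.73 V.

V ≈ 7.73 V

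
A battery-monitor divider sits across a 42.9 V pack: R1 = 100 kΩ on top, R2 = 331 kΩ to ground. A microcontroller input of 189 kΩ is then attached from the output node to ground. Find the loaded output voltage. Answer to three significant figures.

The load sits in parallel with R2: R2‖R_L = (331 × 189) / (331 + 189) = 120.3 kΩ.
V_out = 42.9 × 120.3 / (100 + 120.3) = 42.9 × 120.3/220.3 = 23.4 V.

V_out ≈ 23.4 V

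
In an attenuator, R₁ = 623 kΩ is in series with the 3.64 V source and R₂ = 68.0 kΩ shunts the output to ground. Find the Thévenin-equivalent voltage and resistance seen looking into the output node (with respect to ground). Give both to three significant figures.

V_th = 0.358 V, R_th = 61.3 kΩ

V_th is the open-circuit tap voltage: 3.64 × 68.0/(623 + 68.0) = 0.358 V.
With the supply zeroed, R₁ and R₂ appear in parallel from the tap: R_th = R₁‖R₂ = (623 × 68.0)/691.0 = 61.3 kΩ.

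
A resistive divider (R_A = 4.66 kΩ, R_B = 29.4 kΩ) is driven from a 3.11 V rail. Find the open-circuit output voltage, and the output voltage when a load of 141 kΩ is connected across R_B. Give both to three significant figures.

Open-circuit: V = 3.11 × 29.4/(4.66 + 29.4) = 2.68 V.
With the load, R_B becomes R_B‖R_L = 24.33 kΩ, so V = 3.11 × 24.33/28.99 = 2.61 V.

Unloaded: 2.68 V; loaded: 2.61 V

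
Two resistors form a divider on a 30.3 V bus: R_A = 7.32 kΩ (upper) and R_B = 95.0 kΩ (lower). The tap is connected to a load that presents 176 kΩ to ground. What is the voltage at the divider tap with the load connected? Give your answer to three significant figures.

The load sits in parallel with R_B: R_B‖R_L = (95.0 × 176) / (95.0 + 176) = 61.70 kΩ.
V_out = 30.3 × 61.70 / (7.32 + 61.70) = 30.3 × 61.70/69.02 = 27.1 V.

V_out ≈ 27.1 V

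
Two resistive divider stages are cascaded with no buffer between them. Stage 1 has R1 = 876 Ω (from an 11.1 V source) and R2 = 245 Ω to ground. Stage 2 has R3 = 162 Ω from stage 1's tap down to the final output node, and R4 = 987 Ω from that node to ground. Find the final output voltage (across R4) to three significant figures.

V_out ≈ 1.79 V

Stage 2 presents R3+R4 = 1149 Ω as a load on stage 1's tap.
Stage 1's lower leg becomes R2‖(R3+R4) = 201.9 Ω, so V_mid = 11.1 × 201.9/1078 = 2.079 V.
Stage 2 is itself unloaded: V_out = V_mid × R4/(R3+R4) = 2.079 × 987/1149 = 1.79 V.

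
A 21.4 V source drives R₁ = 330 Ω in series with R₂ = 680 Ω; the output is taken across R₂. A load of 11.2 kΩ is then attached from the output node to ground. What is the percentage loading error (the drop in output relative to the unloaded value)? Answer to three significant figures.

The divider's output (Thévenin) resistance is R₁‖R₂ = 222.2 Ω.
Fractional drop under load = R_th/(R_th + R_L) = 222.2 / (222.2 + 11200) = 0.01945.
So the output falls by 1.95 %.

1.95 %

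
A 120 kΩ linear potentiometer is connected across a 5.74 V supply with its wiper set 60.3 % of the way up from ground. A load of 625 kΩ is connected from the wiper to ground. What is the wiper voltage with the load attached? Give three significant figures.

The wiper splits the pot into (1−α)R = 47.64 kΩ above and αR = 72.36 kΩ below.
Lower section ‖ load = 64.85 kΩ.
V_wiper = 5.74 × 64.85/(47.64 + 64.85) = 3.31 V.

V ≈ 3.31 V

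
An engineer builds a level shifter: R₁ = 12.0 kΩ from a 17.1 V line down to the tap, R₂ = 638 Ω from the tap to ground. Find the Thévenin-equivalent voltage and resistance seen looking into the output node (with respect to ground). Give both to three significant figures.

V_th = 0.863 V, R_th = 606 Ω

V_th is the open-circuit tap voltage: 17.1 × 638/(12000 + 638) = 0.863 V.
With the supply zeroed, R₁ and R₂ appear in parallel from the tap: R_th = R₁‖R₂ = (12000 × 638)/12640 = 606 Ω.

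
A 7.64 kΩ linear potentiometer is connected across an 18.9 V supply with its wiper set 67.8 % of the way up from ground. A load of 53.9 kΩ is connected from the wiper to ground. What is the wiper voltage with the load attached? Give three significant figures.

The wiper splits the pot into (1−α)R = 2.460 kΩ above and αR = 5.180 kΩ below.
Lower section ‖ load = 4.726 kΩ.
V_wiper = 18.9 × 4.726/(2.460 + 4.726) = 12.4 V.

V ≈ 12.4 V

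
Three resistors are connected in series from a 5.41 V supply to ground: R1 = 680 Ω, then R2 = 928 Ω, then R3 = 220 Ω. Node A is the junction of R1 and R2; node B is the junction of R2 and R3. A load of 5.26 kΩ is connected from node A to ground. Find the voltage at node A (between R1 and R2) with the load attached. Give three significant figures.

Below node A the series string R2+R3 = 1148 Ω sits in parallel with the 5260 Ω load: 942.3 Ω.
V_A = 5.41 × 942.3/(680 + 942.3) = 3.14 V.

V ≈ 3.14 V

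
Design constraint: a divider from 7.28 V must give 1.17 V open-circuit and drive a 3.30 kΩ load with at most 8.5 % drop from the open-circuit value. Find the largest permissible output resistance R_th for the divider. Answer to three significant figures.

Loading drop = R_th/(R_th + R_L) ≤ 0.0850, so R_th ≤ R_L · ε/(1−ε) = 3.30 kΩ × 0.0850/0.9150 = 307 Ω.
(Any R1, R2 with R2/(R1+R2) = 0.161 and R1‖R2 ≤ 307 Ω will meet the spec.)

R_th ≤ 307 Ω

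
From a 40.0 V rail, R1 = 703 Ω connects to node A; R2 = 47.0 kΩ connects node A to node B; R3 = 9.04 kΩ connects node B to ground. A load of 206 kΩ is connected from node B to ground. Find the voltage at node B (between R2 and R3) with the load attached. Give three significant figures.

V ≈ 6.15 V

At node B, R3 is in parallel with the load: R3‖R_L = 8660 Ω.
Below node A the resistance is R2 + (R3‖R_L) = 55660 Ω, so V_A = 40.0 × 55660/56360 = 39.50 V.
Then V_B = V_A × (R3‖R_L)/(R2 + R3‖R_L) = 39.50 × 8660/55660 = 6.15 V.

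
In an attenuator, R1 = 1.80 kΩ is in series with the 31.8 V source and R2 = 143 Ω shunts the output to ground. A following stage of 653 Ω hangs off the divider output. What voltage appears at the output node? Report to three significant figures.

The load sits in parallel with R2: R2‖R_L = (143 × 653) / (143 + 653) = 117.3 Ω.
V_out = 31.8 × 117.3 / (1800 + 117.3) = 31.8 × 117.3/1917 = 1.95 V.
(Unloaded it would have been 2.34 V.)

V_out ≈ 1.95 V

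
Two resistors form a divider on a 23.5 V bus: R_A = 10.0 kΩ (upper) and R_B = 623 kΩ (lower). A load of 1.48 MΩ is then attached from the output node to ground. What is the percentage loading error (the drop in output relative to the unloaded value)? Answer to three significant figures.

The divider's output (Thévenin) resistance is R_A‖R_B = 9.842 kΩ.
Fractional drop under load = R_th/(R_th + R_L) = 9.842 / (9.842 + 1480) = 0.006606.
So the output falls by 0.661 %.

0.661 %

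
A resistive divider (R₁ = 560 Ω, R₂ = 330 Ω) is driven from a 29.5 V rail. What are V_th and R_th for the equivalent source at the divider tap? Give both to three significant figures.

V_th = 10.9 V, R_th = 208 Ω

V_th is the open-circuit tap voltage: 29.5 × 330/(560 + 330) = 10.9 V.
With the supply zeroed, R₁ and R₂ appear in parallel from the tap: R_th = R₁‖R₂ = (560 × 330)/890.0 = 208 Ω.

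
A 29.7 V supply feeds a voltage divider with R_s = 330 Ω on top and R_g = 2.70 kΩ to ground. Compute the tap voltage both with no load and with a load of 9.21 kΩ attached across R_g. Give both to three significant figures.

Open-circuit: V = 29.7 × 2700/(330 + 2700) = 26.5 V.
With the load, R_g becomes R_g‖R_L = 2088 Ω, so V = 29.7 × 2088/2418 = 25.6 V.

Unloaded: 26.5 V; loaded: 25.6 V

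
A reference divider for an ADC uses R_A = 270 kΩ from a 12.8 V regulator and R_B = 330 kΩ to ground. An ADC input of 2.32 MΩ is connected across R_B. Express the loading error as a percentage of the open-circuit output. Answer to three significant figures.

6.02 %

The divider's output (Thévenin) resistance is R_A‖R_B = 148.5 kΩ.
Fractional drop under load = R_th/(R_th + R_L) = 148.5 / (148.5 + 2320) = 0.06016.
So the output falls by 6.02 %.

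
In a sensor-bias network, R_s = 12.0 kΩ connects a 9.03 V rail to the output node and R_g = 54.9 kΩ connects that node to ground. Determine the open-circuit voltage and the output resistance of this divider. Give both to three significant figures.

V_th = 7.41 V, R_th = 9.85 kΩ

V_th is the open-circuit tap voltage: 9.03 × 54.9/(12.0 + 54.9) = 7.41 V.
With the supply zeroed, R_s and R_g appear in parallel from the tap: R_th = R_s‖R_g = (12.0 × 54.9)/66.90 = 9.85 kΩ.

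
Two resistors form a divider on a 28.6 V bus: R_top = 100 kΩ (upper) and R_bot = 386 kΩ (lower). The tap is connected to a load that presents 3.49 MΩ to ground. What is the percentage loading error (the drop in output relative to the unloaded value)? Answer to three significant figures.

The divider's output (Thévenin) resistance is R_top‖R_bot = 79.42 kΩ.
Fractional drop under load = R_th/(R_th + R_L) = 79.42 / (79.42 + 3490) = 0.02225.
So the output falls by 2.23 %.

2.23 %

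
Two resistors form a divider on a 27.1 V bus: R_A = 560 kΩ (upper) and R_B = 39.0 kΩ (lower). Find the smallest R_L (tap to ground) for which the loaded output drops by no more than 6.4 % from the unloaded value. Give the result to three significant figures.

R_L(min) ≈ 533 kΩ

Output resistance R_th = R_A‖R_B = (560 × 39.0)/599.0 = 36.46 kΩ.
The fractional drop is R_th/(R_th + R_L); requiring this ≤ 0.0640 gives R_L ≥ R_th(1/0.0640 − 1) = 36.46 × 14.62 = 533 kΩ.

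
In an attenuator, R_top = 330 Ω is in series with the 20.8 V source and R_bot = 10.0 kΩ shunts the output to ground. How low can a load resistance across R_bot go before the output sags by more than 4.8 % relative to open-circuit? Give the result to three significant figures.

R_L(min) ≈ 6.34 kΩ

Output resistance R_th = R_top‖R_bot = (330 × 10000)/10330 = 319.5 Ω.
The fractional drop is R_th/(R_th + R_L); requiring this ≤ 0.0480 gives R_L ≥ R_th(1/0.0480 − 1) = 319.5 × 19.83 = 6.34 kΩ.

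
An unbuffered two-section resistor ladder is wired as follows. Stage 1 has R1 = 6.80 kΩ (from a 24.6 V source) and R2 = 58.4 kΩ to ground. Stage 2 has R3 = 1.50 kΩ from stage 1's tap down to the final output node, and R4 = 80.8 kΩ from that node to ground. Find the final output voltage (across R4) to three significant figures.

Stage 2 presents R3+R4 = 82.30 kΩ as a load on stage 1's tap.
Stage 1's lower leg becomes R2‖(R3+R4) = 34.16 kΩ, so V_mid = 24.6 × 34.16/40.96 = 20.52 V.
Stage 2 is itself unloaded: V_out = V_mid × R4/(R3+R4) = 20.52 × 80.8/82.30 = 20.1 V.

V_out ≈ 20.1 V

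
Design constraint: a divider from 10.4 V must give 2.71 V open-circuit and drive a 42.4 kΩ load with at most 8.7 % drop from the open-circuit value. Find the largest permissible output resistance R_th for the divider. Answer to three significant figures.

Loading drop = R_th/(R_th + R_L) ≤ 0.0870, so R_th ≤ R_L · ε/(1−ε) = 42.4 kΩ × 0.0870/0.9130 = 4.04 kΩ.
(Any R1, R2 with R2/(R1+R2) = 0.261 and R1‖R2 ≤ 4.04 kΩ will meet the spec.)

R_th ≤ 4.04 kΩ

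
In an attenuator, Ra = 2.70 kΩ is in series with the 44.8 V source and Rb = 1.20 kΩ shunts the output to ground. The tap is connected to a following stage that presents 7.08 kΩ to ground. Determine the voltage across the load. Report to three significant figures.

The load sits in parallel with Rb: Rb‖R_L = (1.20 × 7.08) / (1.20 + 7.08) = 1.026 kΩ.
V_out = 44.8 × 1.026 / (2.70 + 1.026) = 44.8 × 1.026/3.726 = 12.3 V.

V_out ≈ 12.3 V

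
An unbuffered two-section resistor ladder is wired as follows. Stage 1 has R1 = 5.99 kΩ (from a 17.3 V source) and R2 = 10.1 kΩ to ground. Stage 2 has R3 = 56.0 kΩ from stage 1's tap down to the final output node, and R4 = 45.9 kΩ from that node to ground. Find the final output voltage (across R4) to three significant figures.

V_out ≈ 4.72 V

Stage 2 presents R3+R4 = 101.9 kΩ as a load on stage 1's tap.
Stage 1's lower leg becomes R2‖(R3+R4) = 9.189 kΩ, so V_mid = 17.3 × 9.189/15.18 = 10.47 V.
Stage 2 is itself unloaded: V_out = V_mid × R4/(R3+R4) = 10.47 × 45.9/101.9 = 4.72 V.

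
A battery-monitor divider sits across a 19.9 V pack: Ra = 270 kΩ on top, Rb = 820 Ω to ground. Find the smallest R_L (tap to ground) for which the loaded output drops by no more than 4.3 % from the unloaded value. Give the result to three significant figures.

Output resistance R_th = Ra‖Rb = (270000 × 820)/270800 = 817.5 Ω.
The fractional drop is R_th/(R_th + R_L); requiring this ≤ 0.0430 gives R_L ≥ R_th(1/0.0430 − 1) = 817.5 × 22.26 = 18.2 kΩ.

R_L(min) ≈ 18.2 kΩ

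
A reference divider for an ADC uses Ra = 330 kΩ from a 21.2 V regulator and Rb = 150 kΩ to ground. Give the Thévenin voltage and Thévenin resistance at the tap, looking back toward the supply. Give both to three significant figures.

V_th is the open-circuit tap voltage: 21.2 × 150/(330 + 150) = 6.62 V.
With the supply zeroed, Ra and Rb appear in parallel from the tap: R_th = Ra‖Rb = (330 × 150)/480.0 = 103 kΩ.

V_th = 6.62 V, R_th = 103 kΩ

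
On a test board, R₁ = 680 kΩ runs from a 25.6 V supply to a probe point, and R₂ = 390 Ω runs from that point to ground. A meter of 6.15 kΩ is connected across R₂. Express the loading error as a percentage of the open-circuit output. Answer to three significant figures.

5.96 %

The divider's output (Thévenin) resistance is R₁‖R₂ = 389.8 Ω.
Fractional drop under load = R_th/(R_th + R_L) = 389.8 / (389.8 + 6150) = 0.05960.
So the output falls by 5.96 %.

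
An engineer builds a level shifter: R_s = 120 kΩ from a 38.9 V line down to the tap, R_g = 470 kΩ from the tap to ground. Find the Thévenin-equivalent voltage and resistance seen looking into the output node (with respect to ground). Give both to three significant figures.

V_th is the open-circuit tap voltage: 38.9 × 470/(120 + 470) = 31.0 V.
With the supply zeroed, R_s and R_g appear in parallel from the tap: R_th = R_s‖R_g = (120 × 470)/590.0 = 95.6 kΩ.

V_th = 31.0 V, R_th = 95.6 kΩ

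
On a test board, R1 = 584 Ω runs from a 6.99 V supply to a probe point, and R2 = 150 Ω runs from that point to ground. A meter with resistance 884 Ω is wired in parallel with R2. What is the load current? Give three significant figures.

I_L ≈ 1.42 mA

R2‖R_L = 128.2 Ω; V_out = 6.99 × 128.2/712.2 = 1.259 V.
I_L = V_out / R_L = 1.259 / 884 Ω = 1.42 mA.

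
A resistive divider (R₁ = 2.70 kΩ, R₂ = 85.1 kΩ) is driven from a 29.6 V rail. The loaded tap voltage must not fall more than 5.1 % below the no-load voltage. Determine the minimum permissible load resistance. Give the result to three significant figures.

Output resistance R_th = R₁‖R₂ = (2.70 × 85.1)/87.80 = 2.617 kΩ.
The fractional drop is R_th/(R_th + R_L); requiring this ≤ 0.0510 gives R_L ≥ R_th(1/0.0510 − 1) = 2.617 × 18.61 = 48.7 kΩ.

R_L(min) ≈ 48.7 kΩ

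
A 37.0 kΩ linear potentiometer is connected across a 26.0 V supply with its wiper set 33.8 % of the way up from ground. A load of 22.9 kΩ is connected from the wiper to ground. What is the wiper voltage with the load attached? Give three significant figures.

V ≈ 6.45 V

The wiper splits the pot into (1−α)R = 24.49 kΩ above and αR = 12.51 kΩ below.
Lower section ‖ load = 8.089 kΩ.
V_wiper = 26.0 × 8.089/(24.49 + 8.089) = 6.45 V.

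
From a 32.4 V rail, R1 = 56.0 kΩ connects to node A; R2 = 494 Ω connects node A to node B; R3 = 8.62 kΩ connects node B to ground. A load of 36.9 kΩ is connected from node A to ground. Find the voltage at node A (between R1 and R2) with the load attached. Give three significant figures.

Below node A the series string R2+R3 = 9114 Ω sits in parallel with the 36900 Ω load: 7309 Ω.
V_A = 32.4 × 7309/(56000 + 7309) = 3.74 V.

V ≈ 3.74 V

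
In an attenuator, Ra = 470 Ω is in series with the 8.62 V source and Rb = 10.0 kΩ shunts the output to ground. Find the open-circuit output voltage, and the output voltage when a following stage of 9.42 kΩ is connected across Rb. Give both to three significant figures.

Open-circuit: V = 8.62 × 10000/(470 + 10000) = 8.23 V.
With the load, Rb becomes Rb‖R_L = 4851 Ω, so V = 8.62 × 4851/5321 = 7.86 V.

Unloaded: 8.23 V; loaded: 7.86 V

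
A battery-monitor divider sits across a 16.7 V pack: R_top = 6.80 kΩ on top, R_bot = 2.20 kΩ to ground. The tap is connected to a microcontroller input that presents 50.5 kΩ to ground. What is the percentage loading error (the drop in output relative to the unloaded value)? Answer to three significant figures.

3.19 %

The divider's output (Thévenin) resistance is R_top‖R_bot = 1.662 kΩ.
Fractional drop under load = R_th/(R_th + R_L) = 1.662 / (1.662 + 50.5) = 0.03187.
So the output falls by 3.19 %.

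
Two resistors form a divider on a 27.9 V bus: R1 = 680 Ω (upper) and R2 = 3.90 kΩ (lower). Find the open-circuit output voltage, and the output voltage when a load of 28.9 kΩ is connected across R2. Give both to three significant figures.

Open-circuit: V = 27.9 × 3900/(680 + 3900) = 23.8 V.
With the load, R2 becomes R2‖R_L = 3436 Ω, so V = 27.9 × 3436/4116 = 23.3 V.

Unloaded: 23.8 V; loaded: 23.3 V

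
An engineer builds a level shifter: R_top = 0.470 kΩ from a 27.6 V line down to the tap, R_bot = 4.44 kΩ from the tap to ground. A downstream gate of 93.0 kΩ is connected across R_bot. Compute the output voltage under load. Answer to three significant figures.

The load sits in parallel with R_bot: R_bot‖R_L = (4440 × 93000) / (4440 + 93000) = 4238 Ω.
V_out = 27.6 × 4238 / (470 + 4238) = 27.6 × 4238/4708 = 24.8 V.

V_out ≈ 24.8 V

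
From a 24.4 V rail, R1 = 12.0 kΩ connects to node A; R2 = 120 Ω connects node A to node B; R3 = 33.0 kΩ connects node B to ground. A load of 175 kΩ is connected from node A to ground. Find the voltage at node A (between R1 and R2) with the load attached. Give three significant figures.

V ≈ 17.1 V

Below node A the series string R2+R3 = 33120 Ω sits in parallel with the 175000 Ω load: 27850 Ω.
V_A = 24.4 × 27850/(12000 + 27850) = 17.1 V.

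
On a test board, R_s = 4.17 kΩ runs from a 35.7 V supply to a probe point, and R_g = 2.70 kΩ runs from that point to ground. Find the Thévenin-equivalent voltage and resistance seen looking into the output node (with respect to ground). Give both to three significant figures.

V_th = 14.0 V, R_th = 1.64 kΩ

V_th is the open-circuit tap voltage: 35.7 × 2.70/(4.17 + 2.70) = 14.0 V.
With the supply zeroed, R_s and R_g appear in parallel from the tap: R_th = R_s‖R_g = (4.17 × 2.70)/6.870 = 1.64 kΩ.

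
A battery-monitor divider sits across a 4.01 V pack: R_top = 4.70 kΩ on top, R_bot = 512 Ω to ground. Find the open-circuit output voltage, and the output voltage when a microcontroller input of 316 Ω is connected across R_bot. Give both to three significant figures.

Unloaded: 0.394 V; loaded: 0.160 V

Open-circuit: V = 4.01 × 512/(4700 + 512) = 0.394 V.
With the load, R_bot becomes R_bot‖R_L = 195.4 Ω, so V = 4.01 × 195.4/4895 = 0.160 V.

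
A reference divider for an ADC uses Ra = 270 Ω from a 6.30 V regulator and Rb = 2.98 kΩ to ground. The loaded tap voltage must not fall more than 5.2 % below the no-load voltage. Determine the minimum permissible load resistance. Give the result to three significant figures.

R_L(min) ≈ 4.51 kΩ

Output resistance R_th = Ra‖Rb = (270 × 2980)/3250 = 247.6 Ω.
The fractional drop is R_th/(R_th + R_L); requiring this ≤ 0.0520 gives R_L ≥ R_th(1/0.0520 − 1) = 247.6 × 18.23 = 4.51 kΩ.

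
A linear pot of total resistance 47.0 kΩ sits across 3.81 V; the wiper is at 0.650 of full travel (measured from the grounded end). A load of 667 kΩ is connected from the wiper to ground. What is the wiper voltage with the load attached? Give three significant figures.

V ≈ 2.44 V

The wiper splits the pot into (1−α)R = 16.45 kΩ above and αR = 30.55 kΩ below.
Lower section ‖ load = 29.21 kΩ.
V_wiper = 3.81 × 29.21/(16.45 + 29.21) = 2.44 V.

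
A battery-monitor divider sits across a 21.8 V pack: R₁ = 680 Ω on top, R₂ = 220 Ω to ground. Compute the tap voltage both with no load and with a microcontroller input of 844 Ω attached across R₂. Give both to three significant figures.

Unloaded: 5.33 V; loaded: 4.45 V

Open-circuit: V = 21.8 × 220/(680 + 220) = 5.33 V.
With the load, R₂ becomes R₂‖R_L = 174.5 Ω, so V = 21.8 × 174.5/854.5 = 4.45 V.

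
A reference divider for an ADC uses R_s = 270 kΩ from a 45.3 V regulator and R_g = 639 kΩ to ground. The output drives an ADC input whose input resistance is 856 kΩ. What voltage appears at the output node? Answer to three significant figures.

V_out ≈ 26.1 V

The load sits in parallel with R_g: R_g‖R_L = (639 × 856) / (639 + 856) = 365.9 kΩ.
V_out = 45.3 × 365.9 / (270 + 365.9) = 45.3 × 365.9/635.9 = 26.1 V.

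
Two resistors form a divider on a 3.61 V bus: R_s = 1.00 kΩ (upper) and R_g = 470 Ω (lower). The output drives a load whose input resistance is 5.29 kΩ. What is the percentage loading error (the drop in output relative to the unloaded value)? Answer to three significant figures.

5.70 %

The divider's output (Thévenin) resistance is R_s‖R_g = 319.7 Ω.
Fractional drop under load = R_th/(R_th + R_L) = 319.7 / (319.7 + 5290) = 0.05700.
So the output falls by 5.70 %.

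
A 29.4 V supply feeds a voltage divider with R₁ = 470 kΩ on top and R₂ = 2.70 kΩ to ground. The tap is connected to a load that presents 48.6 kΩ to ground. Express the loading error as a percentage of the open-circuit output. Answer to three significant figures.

The divider's output (Thévenin) resistance is R₁‖R₂ = 2.685 kΩ.
Fractional drop under load = R_th/(R_th + R_L) = 2.685 / (2.685 + 48.6) = 0.05235.
So the output falls by 5.23 %.

5.23 %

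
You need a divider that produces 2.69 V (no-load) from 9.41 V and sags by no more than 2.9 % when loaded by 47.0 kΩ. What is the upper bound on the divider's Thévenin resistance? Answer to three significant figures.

Loading drop = R_th/(R_th + R_L) ≤ 0.0290, so R_th ≤ R_L · ε/(1−ε) = 47.0 kΩ × 0.0290/0.9710 = 1.40 kΩ.
(Any R1, R2 with R2/(R1+R2) = 0.286 and R1‖R2 ≤ 1.40 kΩ will meet the spec.)

R_th ≤ 1.40 kΩ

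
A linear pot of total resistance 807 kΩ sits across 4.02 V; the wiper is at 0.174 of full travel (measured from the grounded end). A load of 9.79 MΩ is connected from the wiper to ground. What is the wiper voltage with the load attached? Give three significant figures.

The wiper splits the pot into (1−α)R = 666.6 kΩ above and αR = 140.4 kΩ below.
Lower section ‖ load = 138.4 kΩ.
V_wiper = 4.02 × 138.4/(666.6 + 138.4) = 0.691 V.

V ≈ 0.691 V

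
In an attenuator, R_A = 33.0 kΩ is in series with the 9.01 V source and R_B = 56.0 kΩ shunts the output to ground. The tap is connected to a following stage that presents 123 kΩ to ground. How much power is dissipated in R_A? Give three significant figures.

Total resistance from the source is R_A + (R_B‖R_L) = 71.48 kΩ, so I = 9.01/71.48 kΩ = 0.1260 mA.
P = I²·R_A = (0.1260 mA)² × 33.0 kΩ = 0.524 mW.

P ≈ 0.524 mW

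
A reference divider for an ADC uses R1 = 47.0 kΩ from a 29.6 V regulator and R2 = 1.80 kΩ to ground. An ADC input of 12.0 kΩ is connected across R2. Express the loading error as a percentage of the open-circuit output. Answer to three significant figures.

The divider's output (Thévenin) resistance is R1‖R2 = 1.734 kΩ.
Fractional drop under load = R_th/(R_th + R_L) = 1.734 / (1.734 + 12.0) = 0.1262.
So the output falls by 12.6 %.

12.6 %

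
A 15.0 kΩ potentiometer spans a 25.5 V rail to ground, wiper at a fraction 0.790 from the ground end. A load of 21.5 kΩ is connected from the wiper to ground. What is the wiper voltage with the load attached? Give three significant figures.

V ≈ 18.1 V

The wiper splits the pot into (1−α)R = 3.150 kΩ above and αR = 11.85 kΩ below.
Lower section ‖ load = 7.639 kΩ.
V_wiper = 25.5 × 7.639/(3.150 + 7.639) = 18.1 V.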